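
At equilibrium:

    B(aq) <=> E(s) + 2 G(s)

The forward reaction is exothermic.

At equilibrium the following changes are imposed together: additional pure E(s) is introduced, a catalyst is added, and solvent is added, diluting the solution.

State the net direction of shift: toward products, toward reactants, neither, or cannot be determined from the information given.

left

E is a pure solid; its activity is 1 regardless of amount, so Q is unaffected — no shift from this change.
A catalyst speeds both forward and reverse rates equally; it changes neither Q nor K — no shift from this change.
Dilution lowers every aqueous concentration by the same factor. Δn_aq = 0 − 1 = -1, so the system shifts toward the side with more dissolved moles — to the left.
Only the nonzero effect(s) matter; the net shift is to the left.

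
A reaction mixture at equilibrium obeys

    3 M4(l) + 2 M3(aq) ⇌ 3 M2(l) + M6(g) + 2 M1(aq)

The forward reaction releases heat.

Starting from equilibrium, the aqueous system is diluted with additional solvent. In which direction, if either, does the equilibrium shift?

no shift

Dilution scales every aqueous concentration by the same factor. Δn_aq = 2 − 2 = 0, so Q is unchanged — no shift.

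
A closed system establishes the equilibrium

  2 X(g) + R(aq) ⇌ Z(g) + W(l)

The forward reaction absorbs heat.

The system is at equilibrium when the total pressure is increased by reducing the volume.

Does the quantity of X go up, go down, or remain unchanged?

decreases

Gas moles: reactants 2, products 1 (Δn_gas = -1). Compression shifts the system toward the side with fewer moles of gas — to the right.
The net shift is to the right. X is a reactant, so its amount decreases.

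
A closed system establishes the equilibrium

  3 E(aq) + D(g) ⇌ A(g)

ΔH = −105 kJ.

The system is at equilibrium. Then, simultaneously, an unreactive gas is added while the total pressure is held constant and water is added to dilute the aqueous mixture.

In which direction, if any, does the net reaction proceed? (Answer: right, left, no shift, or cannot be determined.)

left

Adding inert gas at constant total pressure expands the volume, scaling every reacting partial pressure by the same factor. Δn_gas = 1 − 1 = 0, so Q is unchanged — no shift.
Dilution lowers every aqueous concentration by the same factor. Δn_aq = 0 − 3 = -3, so the system shifts toward the side with more dissolved moles — to the left.
Only the nonzero effect(s) matter; the net shift is to the left.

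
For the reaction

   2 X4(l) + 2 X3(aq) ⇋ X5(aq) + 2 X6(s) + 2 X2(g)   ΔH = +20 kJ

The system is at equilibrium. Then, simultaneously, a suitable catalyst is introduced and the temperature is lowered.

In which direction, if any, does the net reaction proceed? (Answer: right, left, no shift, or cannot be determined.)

A catalyst speeds both forward and reverse rates equally; it changes neither Q nor K — no shift from this change.
The forward reaction is endothermic. Lowering T favours the exothermic direction — shift to the left.
Only the nonzero effect(s) matter; the net shift is to the left.

left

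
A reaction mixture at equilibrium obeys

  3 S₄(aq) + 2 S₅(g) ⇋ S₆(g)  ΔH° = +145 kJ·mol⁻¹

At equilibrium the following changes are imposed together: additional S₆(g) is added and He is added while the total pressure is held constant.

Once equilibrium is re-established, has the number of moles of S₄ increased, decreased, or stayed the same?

Adding S₆ (g), a product, drives the reaction to the left.
Adding inert gas at constant total pressure expands the volume and lowers every reacting partial pressure. With Δn_gas = 1 − 2 = -1, Q moves away from K toward the side with fewer gas moles, so the system shifts toward the side with more gas moles — to the left.
The net shift is to the left. S₄ is a reactant, so its amount increases.

increases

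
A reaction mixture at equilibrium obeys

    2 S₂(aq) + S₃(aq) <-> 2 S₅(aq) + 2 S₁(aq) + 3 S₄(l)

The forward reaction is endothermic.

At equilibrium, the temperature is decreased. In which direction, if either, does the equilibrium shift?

left

The forward reaction is endothermic. Lowering T favours the exothermic direction — shift to the left.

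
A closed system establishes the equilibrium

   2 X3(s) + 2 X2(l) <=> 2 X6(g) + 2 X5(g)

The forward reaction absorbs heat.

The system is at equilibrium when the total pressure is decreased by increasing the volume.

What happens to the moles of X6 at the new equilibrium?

Gas moles: reactants 0, products 4 (Δn_gas = +4). Expansion shifts the system toward the side with more moles of gas — to the right.
The net shift is to the right. X6 is a product, so its amount increases.

increases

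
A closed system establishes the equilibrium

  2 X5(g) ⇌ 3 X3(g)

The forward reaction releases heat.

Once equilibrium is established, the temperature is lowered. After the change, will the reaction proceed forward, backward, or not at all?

The forward reaction is exothermic. Lowering T favours the exothermic direction — shift to the right.

right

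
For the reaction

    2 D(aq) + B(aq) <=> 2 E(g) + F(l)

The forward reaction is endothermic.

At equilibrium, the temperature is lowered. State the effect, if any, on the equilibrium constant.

K depends on temperature via the van 't Hoff relation. The forward reaction is endothermic, so lowering T decreases K.

decreases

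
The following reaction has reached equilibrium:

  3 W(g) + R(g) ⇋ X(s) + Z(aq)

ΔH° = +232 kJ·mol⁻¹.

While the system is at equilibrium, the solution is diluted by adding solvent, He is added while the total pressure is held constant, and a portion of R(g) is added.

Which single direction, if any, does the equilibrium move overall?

cannot be determined

Dilution lowers every aqueous concentration by the same factor. Δn_aq = 1 − 0 = +1, so the system shifts toward the side with more dissolved moles — to the right.
Adding inert gas at constant total pressure expands the volume and lowers every reacting partial pressure. With Δn_gas = 0 − 4 = -4, Q moves away from K toward the side with fewer gas moles, so the system shifts toward the side with more gas moles — to the left.
Adding R (g), a reactant, drives the reaction to the right.
The individual effects push in opposite directions; without quantitative information the net direction cannot be determined.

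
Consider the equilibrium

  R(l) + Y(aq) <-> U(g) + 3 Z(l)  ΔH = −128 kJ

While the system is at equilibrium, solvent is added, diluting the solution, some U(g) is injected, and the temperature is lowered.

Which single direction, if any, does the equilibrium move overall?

cannot be determined

Dilution lowers every aqueous concentration by the same factor. Δn_aq = 0 − 1 = -1, so the system shifts toward the side with more dissolved moles — to the left.
Adding U (g), a product, drives the reaction to the left.
The forward reaction is exothermic. Lowering T favours the exothermic direction — shift to the right.
The individual effects push in opposite directions; without quantitative information the net direction cannot be determined.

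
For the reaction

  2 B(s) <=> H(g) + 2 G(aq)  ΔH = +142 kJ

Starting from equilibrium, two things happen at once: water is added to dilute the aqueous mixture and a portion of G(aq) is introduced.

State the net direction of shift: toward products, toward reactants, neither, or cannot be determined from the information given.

Dilution lowers every aqueous concentration by the same factor. Δn_aq = 2 − 0 = +2, so the system shifts toward the side with more dissolved moles — to the right.
Adding G (aq), a product, drives the reaction to the left.
The individual effects push in opposite directions; without quantitative information the net direction cannot be determined.

cannot be determined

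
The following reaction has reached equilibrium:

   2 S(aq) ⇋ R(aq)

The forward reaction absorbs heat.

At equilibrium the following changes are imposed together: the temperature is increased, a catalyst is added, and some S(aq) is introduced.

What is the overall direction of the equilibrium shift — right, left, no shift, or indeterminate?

right

The forward reaction is endothermic. Raising T favours the endothermic direction — shift to the right.
A catalyst speeds both forward and reverse rates equally; it changes neither Q nor K — no shift from this change.
Adding S (aq), a reactant, drives the reaction to the right.
Only the nonzero effect(s) matter; the net shift is to the right.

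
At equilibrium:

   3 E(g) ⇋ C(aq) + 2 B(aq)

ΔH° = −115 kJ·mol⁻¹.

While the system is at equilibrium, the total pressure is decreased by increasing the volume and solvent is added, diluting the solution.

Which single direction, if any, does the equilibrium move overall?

Gas moles: reactants 3, products 0 (Δn_gas = -3). Expansion shifts the system toward the side with more moles of gas — to the left.
Dilution lowers every aqueous concentration by the same factor. Δn_aq = 3 − 0 = +3, so the system shifts toward the side with more dissolved moles — to the right.
The individual effects push in opposite directions; without quantitative information the net direction cannot be determined.

cannot be determined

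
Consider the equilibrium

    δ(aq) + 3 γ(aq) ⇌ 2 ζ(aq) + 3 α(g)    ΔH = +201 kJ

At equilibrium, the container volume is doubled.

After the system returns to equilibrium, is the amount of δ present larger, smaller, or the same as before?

Gas moles: reactants 0, products 3 (Δn_gas = +3). Expansion shifts the system toward the side with more moles of gas — to the right.
The net shift is to the right. δ is a reactant, so its amount decreases.

decreases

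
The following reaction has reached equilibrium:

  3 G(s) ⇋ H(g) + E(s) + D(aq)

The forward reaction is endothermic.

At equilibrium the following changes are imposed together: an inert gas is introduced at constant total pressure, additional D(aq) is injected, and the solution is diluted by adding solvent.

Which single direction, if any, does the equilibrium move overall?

cannot be determined

Adding inert gas at constant total pressure expands the volume and lowers every reacting partial pressure. With Δn_gas = 1 − 0 = +1, Q moves away from K toward the side with fewer gas moles, so the system shifts toward the side with more gas moles — to the right.
Adding D (aq), a product, drives the reaction to the left.
Dilution lowers every aqueous concentration by the same factor. Δn_aq = 1 − 0 = +1, so the system shifts toward the side with more dissolved moles — to the right.
The individual effects push in opposite directions; without quantitative information the net direction cannot be determined.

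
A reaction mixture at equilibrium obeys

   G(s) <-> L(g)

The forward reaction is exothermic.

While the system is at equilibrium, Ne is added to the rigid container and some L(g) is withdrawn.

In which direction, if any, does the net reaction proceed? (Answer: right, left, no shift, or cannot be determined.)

At constant volume, adding an inert gas leaves every reacting species' partial pressure unchanged, so Q is unchanged — no shift from this change.
Removing L (g), a product, drives the reaction to the right.
Only the nonzero effect(s) matter; the net shift is to the right.

right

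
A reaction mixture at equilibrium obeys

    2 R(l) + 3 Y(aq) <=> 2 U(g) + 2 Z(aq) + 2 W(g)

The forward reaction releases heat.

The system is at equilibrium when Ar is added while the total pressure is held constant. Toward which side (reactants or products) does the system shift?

Adding inert gas at constant total pressure expands the volume and lowers every reacting partial pressure. With Δn_gas = 4 − 0 = +4, Q moves away from K toward the side with fewer gas moles, so the system shifts toward the side with more gas moles — to the right.

right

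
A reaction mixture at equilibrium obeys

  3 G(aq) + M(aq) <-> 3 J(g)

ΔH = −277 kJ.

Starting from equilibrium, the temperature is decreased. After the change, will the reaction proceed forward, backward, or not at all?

The forward reaction is exothermic. Lowering T favours the exothermic direction — shift to the right.

right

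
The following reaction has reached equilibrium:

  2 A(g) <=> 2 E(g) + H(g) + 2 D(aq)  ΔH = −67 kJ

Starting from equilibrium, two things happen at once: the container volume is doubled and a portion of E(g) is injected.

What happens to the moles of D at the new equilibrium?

cannot be determined

Gas moles: reactants 2, products 3 (Δn_gas = +1). Expansion shifts the system toward the side with more moles of gas — to the right.
Adding E (g), a product, drives the reaction to the left.
The two effects oppose each other, so the net shift — and hence the change in D — cannot be determined from the given information.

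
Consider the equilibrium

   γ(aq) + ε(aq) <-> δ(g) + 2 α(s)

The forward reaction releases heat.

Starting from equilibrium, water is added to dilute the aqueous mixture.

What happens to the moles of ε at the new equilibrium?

increases

Dilution lowers every aqueous concentration by the same factor. Δn_aq = 0 − 2 = -2, so the system shifts toward the side with more dissolved moles — to the left.
The net shift is to the left. ε is a reactant, so its amount increases.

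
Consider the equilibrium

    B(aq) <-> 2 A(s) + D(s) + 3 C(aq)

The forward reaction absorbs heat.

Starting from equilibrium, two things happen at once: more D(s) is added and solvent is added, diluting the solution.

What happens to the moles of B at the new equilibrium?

decreases

D is a pure solid; its activity is 1 regardless of amount, so Q is unaffected — no shift from this change.
Dilution lowers every aqueous concentration by the same factor. Δn_aq = 3 − 1 = +2, so the system shifts toward the side with more dissolved moles — to the right.
The net shift is to the right. B is a reactant, so its amount decreases.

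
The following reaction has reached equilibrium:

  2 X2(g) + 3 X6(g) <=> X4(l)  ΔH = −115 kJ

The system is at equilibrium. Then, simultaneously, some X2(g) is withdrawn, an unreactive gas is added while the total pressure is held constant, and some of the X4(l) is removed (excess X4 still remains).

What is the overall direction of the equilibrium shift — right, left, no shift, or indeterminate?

Removing X2 (g), a reactant, drives the reaction to the left.
Adding inert gas at constant total pressure expands the volume and lowers every reacting partial pressure. With Δn_gas = 0 − 5 = -5, Q moves away from K toward the side with fewer gas moles, so the system shifts toward the side with more gas moles — to the left.
X4 is a pure liquid; its activity is 1 regardless of amount, so Q is unaffected — no shift from this change.
Only the nonzero effect(s) matter; the net shift is to the left.

left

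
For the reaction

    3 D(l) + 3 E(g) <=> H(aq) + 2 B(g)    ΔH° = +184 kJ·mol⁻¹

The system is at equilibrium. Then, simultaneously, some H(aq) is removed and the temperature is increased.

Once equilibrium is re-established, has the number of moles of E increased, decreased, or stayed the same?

decreases

Removing H (aq), a product, drives the reaction to the right.
The forward reaction is endothermic. Raising T favours the endothermic direction — shift to the right.
The net shift is to the right. E is a reactant, so its amount decreases.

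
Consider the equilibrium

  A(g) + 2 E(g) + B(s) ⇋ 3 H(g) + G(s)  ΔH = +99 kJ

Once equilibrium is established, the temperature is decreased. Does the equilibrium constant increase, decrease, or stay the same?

K depends on temperature via the van 't Hoff relation. The forward reaction is endothermic, so lowering T decreases K.

decreases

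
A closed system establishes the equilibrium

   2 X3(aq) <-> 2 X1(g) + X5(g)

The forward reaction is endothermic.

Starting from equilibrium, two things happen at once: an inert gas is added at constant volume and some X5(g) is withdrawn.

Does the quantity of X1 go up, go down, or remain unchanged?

increases

At constant volume, adding an inert gas leaves every reacting species' partial pressure unchanged, so Q is unchanged — no shift from this change.
Removing X5 (g), a product, drives the reaction to the right.
The net shift is to the right. X1 is a product, so its amount increases.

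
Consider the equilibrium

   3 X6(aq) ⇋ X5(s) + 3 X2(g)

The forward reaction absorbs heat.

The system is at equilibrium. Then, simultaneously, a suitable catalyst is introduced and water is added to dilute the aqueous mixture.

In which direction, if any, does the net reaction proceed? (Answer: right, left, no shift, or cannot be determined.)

A catalyst speeds both forward and reverse rates equally; it changes neither Q nor K — no shift from this change.
Dilution lowers every aqueous concentration by the same factor. Δn_aq = 0 − 3 = -3, so the system shifts toward the side with more dissolved moles — to the left.
Only the nonzero effect(s) matter; the net shift is to the left.

left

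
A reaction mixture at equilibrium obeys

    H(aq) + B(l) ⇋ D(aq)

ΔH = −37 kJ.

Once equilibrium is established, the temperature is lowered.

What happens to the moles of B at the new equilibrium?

The forward reaction is exothermic. Lowering T favours the exothermic direction — shift to the right.
The net shift is to the right. B is a reactant, so its amount decreases.

decreases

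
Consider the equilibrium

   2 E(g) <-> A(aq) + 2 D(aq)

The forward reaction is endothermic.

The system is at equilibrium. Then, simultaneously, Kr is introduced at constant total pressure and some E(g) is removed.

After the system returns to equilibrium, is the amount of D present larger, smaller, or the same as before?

decreases

Adding inert gas at constant total pressure expands the volume and lowers every reacting partial pressure. With Δn_gas = 0 − 2 = -2, Q moves away from K toward the side with fewer gas moles, so the system shifts toward the side with more gas moles — to the left.
Removing E (g), a reactant, drives the reaction to the left.
The net shift is to the left. D is a product, so its amount decreases.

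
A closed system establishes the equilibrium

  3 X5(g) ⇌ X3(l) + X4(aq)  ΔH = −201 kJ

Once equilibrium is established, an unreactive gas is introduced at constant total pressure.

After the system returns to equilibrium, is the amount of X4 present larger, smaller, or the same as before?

decreases

Adding inert gas at constant total pressure expands the volume and lowers every reacting partial pressure. With Δn_gas = 0 − 3 = -3, Q moves away from K toward the side with fewer gas moles, so the system shifts toward the side with more gas moles — to the left.
The net shift is to the left. X4 is a product, so its amount decreases.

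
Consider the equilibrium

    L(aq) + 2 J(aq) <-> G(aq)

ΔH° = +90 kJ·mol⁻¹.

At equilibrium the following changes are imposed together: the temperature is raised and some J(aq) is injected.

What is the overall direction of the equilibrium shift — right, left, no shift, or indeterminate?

The forward reaction is endothermic. Raising T favours the endothermic direction — shift to the right.
Adding J (aq), a reactant, drives the reaction to the right.
All effects act in the same direction — net shift to the right.

right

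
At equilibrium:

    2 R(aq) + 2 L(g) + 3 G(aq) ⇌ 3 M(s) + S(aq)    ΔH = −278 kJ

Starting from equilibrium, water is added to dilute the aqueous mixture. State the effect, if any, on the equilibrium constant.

The equilibrium constant depends only on temperature. This perturbation may move the position of equilibrium, but since T is unchanged, K itself is unchanged.

unchanged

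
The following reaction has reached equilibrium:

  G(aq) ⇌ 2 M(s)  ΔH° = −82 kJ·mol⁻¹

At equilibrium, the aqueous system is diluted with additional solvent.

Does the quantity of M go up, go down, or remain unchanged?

Dilution lowers every aqueous concentration by the same factor. Δn_aq = 0 − 1 = -1, so the system shifts toward the side with more dissolved moles — to the left.
The net shift is to the left. M is a product, so its amount decreases.

decreases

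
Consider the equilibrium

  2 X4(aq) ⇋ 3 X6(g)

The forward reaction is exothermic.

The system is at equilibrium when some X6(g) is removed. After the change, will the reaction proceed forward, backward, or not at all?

right

Removing X6 (g), a product, drives the reaction to the right.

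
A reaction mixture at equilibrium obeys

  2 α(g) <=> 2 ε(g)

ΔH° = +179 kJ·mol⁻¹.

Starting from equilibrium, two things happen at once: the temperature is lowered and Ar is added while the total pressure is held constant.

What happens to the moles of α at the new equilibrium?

The forward reaction is endothermic. Lowering T favours the exothermic direction — shift to the left.
Adding inert gas at constant total pressure expands the volume, scaling every reacting partial pressure by the same factor. Δn_gas = 2 − 2 = 0, so Q is unchanged — no shift.
The net shift is to the left. α is a reactant, so its amount increases.

increases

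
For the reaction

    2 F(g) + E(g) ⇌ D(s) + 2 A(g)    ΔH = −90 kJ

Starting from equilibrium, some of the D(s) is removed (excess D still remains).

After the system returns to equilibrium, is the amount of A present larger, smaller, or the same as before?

unchanged

D is a pure solid; its activity is 1 regardless of amount, so Q is unaffected — no shift from this change.
No net shift occurs, so the amount of A is unchanged.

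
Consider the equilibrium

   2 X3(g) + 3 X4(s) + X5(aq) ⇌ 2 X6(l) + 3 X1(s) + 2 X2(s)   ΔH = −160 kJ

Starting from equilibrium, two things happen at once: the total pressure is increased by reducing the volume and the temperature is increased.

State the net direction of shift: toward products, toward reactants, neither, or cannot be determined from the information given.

Gas moles: reactants 2, products 0 (Δn_gas = -2). Compression shifts the system toward the side with fewer moles of gas — to the right.
The forward reaction is exothermic. Raising T favours the endothermic direction — shift to the left.
The individual effects push in opposite directions; without quantitative information the net direction cannot be determined.

cannot be determined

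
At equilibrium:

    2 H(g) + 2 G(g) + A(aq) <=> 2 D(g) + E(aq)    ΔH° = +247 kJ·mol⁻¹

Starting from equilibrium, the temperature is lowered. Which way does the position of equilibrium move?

left

The forward reaction is endothermic. Lowering T favours the exothermic direction — shift to the left.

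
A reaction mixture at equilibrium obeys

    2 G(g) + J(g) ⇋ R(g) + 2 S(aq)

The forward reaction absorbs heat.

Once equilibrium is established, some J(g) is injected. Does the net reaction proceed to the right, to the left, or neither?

right

Adding J (g), a reactant, drives the reaction to the right.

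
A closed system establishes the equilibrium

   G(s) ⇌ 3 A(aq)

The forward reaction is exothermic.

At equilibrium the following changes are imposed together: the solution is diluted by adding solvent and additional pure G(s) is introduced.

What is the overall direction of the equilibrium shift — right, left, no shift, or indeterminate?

Dilution lowers every aqueous concentration by the same factor. Δn_aq = 3 − 0 = +3, so the system shifts toward the side with more dissolved moles — to the right.
G is a pure solid; its activity is 1 regardless of amount, so Q is unaffected — no shift from this change.
Only the nonzero effect(s) matter; the net shift is to the right.

right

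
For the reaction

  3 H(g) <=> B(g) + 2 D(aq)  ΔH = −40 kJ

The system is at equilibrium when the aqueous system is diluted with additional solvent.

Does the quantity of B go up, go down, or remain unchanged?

Dilution lowers every aqueous concentration by the same factor. Δn_aq = 2 − 0 = +2, so the system shifts toward the side with more dissolved moles — to the right.
The net shift is to the right. B is a product, so its amount increases.

increases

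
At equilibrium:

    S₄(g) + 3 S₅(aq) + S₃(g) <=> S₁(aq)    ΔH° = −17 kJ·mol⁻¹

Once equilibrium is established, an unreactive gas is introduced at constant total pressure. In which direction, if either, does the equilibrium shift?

left

Adding inert gas at constant total pressure expands the volume and lowers every reacting partial pressure. With Δn_gas = 0 − 2 = -2, Q moves away from K toward the side with fewer gas moles, so the system shifts toward the side with more gas moles — to the left.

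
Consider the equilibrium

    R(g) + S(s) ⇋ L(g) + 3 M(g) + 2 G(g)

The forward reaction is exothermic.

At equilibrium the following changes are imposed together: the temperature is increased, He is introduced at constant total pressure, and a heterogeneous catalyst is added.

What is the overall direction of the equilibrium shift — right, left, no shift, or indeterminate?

cannot be determined

The forward reaction is exothermic. Raising T favours the endothermic direction — shift to the left.
Adding inert gas at constant total pressure expands the volume and lowers every reacting partial pressure. With Δn_gas = 6 − 1 = +5, Q moves away from K toward the side with fewer gas moles, so the system shifts toward the side with more gas moles — to the right.
A catalyst speeds both forward and reverse rates equally; it changes neither Q nor K — no shift from this change.
The individual effects push in opposite directions; without quantitative information the net direction cannot be determined.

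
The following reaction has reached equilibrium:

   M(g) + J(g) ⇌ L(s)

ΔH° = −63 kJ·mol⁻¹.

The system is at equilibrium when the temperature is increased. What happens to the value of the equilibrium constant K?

K depends on temperature via the van 't Hoff relation. The forward reaction is exothermic, so raising T decreases K.

decreases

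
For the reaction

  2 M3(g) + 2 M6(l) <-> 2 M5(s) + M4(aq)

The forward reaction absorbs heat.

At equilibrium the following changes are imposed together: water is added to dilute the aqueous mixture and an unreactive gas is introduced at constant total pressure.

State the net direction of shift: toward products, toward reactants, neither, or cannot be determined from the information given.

Dilution lowers every aqueous concentration by the same factor. Δn_aq = 1 − 0 = +1, so the system shifts toward the side with more dissolved moles — to the right.
Adding inert gas at constant total pressure expands the volume and lowers every reacting partial pressure. With Δn_gas = 0 − 2 = -2, Q moves away from K toward the side with fewer gas moles, so the system shifts toward the side with more gas moles — to the left.
The individual effects push in opposite directions; without quantitative information the net direction cannot be determined.

cannot be determined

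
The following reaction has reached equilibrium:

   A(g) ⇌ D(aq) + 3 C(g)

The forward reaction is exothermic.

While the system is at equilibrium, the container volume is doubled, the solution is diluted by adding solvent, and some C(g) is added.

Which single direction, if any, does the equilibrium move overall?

Gas moles: reactants 1, products 3 (Δn_gas = +2). Expansion shifts the system toward the side with more moles of gas — to the right.
Dilution lowers every aqueous concentration by the same factor. Δn_aq = 1 − 0 = +1, so the system shifts toward the side with more dissolved moles — to the right.
Adding C (g), a product, drives the reaction to the left.
The individual effects push in opposite directions; without quantitative information the net direction cannot be determined.

cannot be determined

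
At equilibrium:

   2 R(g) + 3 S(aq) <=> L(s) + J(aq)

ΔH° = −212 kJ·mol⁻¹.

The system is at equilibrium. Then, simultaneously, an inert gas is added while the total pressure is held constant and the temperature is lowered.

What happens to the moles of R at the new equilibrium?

cannot be determined

Adding inert gas at constant total pressure expands the volume and lowers every reacting partial pressure. With Δn_gas = 0 − 2 = -2, Q moves away from K toward the side with fewer gas moles, so the system shifts toward the side with more gas moles — to the left.
The forward reaction is exothermic. Lowering T favours the exothermic direction — shift to the right.
The two effects oppose each other, so the net shift — and hence the change in R — cannot be determined from the given information.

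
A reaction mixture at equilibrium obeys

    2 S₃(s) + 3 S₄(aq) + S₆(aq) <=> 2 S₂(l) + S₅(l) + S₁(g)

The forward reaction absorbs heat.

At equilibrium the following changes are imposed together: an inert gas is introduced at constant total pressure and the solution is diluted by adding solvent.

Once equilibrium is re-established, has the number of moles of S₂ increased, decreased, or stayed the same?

Adding inert gas at constant total pressure expands the volume and lowers every reacting partial pressure. With Δn_gas = 1 − 0 = +1, Q moves away from K toward the side with fewer gas moles, so the system shifts toward the side with more gas moles — to the right.
Dilution lowers every aqueous concentration by the same factor. Δn_aq = 0 − 4 = -4, so the system shifts toward the side with more dissolved moles — to the left.
The two effects oppose each other, so the net shift — and hence the change in S₂ — cannot be determined from the given information.

cannot be determined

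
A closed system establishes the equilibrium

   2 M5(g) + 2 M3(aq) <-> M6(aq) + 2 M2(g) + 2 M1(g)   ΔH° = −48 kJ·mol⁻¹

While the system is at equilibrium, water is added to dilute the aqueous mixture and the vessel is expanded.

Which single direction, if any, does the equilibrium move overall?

Dilution lowers every aqueous concentration by the same factor. Δn_aq = 1 − 2 = -1, so the system shifts toward the side with more dissolved moles — to the left.
Gas moles: reactants 2, products 4 (Δn_gas = +2). Expansion shifts the system toward the side with more moles of gas — to the right.
The individual effects push in opposite directions; without quantitative information the net direction cannot be determined.

cannot be determined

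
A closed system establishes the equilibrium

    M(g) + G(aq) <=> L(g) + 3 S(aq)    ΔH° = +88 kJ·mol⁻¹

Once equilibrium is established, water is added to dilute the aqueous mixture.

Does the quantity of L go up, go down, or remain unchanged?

increases

Dilution lowers every aqueous concentration by the same factor. Δn_aq = 3 − 1 = +2, so the system shifts toward the side with more dissolved moles — to the right.
The net shift is to the right. L is a product, so its amount increases.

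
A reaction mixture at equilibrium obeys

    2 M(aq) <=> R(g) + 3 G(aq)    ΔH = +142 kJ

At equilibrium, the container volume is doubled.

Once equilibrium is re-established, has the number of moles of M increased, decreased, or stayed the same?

Gas moles: reactants 0, products 1 (Δn_gas = +1). Expansion shifts the system toward the side with more moles of gas — to the right.
The net shift is to the right. M is a reactant, so its amount decreases.

decreases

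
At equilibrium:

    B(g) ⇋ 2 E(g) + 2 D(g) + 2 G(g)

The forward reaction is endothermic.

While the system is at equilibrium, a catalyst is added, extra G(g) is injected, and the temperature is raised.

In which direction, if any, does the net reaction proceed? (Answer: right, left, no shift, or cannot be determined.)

A catalyst speeds both forward and reverse rates equally; it changes neither Q nor K — no shift from this change.
Adding G (g), a product, drives the reaction to the left.
The forward reaction is endothermic. Raising T favours the endothermic direction — shift to the right.
The individual effects push in opposite directions; without quantitative information the net direction cannot be determined.

cannot be determined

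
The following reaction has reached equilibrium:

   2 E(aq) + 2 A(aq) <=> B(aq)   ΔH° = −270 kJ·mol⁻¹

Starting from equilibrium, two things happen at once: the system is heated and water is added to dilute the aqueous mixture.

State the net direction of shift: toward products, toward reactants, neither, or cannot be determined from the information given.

The forward reaction is exothermic. Raising T favours the endothermic direction — shift to the left.
Dilution lowers every aqueous concentration by the same factor. Δn_aq = 1 − 4 = -3, so the system shifts toward the side with more dissolved moles — to the left.
All effects act in the same direction — net shift to the left.

left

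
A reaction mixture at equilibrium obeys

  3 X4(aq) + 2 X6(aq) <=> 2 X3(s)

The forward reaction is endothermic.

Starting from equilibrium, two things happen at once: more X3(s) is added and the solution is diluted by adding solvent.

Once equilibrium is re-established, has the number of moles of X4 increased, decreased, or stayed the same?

X3 is a pure solid; its activity is 1 regardless of amount, so Q is unaffected — no shift from this change.
Dilution lowers every aqueous concentration by the same factor. Δn_aq = 0 − 5 = -5, so the system shifts toward the side with more dissolved moles — to the left.
The net shift is to the left. X4 is a reactant, so its amount increases.

increases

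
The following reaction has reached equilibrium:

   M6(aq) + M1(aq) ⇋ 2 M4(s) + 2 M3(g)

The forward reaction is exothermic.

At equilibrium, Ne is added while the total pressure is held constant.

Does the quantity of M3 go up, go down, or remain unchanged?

Adding inert gas at constant total pressure expands the volume and lowers every reacting partial pressure. With Δn_gas = 2 − 0 = +2, Q moves away from K toward the side with fewer gas moles, so the system shifts toward the side with more gas moles — to the right.
The net shift is to the right. M3 is a product, so its amount increases.

increases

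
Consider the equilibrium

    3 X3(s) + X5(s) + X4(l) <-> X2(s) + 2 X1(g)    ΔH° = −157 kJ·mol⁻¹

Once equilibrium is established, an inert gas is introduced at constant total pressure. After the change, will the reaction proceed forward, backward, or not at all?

right

Adding inert gas at constant total pressure expands the volume and lowers every reacting partial pressure. With Δn_gas = 2 − 0 = +2, Q moves away from K toward the side with fewer gas moles, so the system shifts toward the side with more gas moles — to the right.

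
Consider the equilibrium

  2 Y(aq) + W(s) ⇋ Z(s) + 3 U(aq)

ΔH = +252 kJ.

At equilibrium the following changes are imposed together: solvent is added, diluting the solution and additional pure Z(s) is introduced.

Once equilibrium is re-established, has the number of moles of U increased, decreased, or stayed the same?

Dilution lowers every aqueous concentration by the same factor. Δn_aq = 3 − 2 = +1, so the system shifts toward the side with more dissolved moles — to the right.
Z is a pure solid; its activity is 1 regardless of amount, so Q is unaffected — no shift from this change.
The net shift is to the right. U is a product, so its amount increases.

increases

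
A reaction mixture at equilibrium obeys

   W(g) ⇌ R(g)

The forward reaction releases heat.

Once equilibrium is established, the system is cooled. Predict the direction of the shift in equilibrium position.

The forward reaction is exothermic. Lowering T favours the exothermic direction — shift to the right.

right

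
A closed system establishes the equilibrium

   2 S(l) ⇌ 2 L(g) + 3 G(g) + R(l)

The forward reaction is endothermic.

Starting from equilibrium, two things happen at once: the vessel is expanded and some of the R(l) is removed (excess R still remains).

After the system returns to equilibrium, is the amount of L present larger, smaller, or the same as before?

Gas moles: reactants 0, products 5 (Δn_gas = +5). Expansion shifts the system toward the side with more moles of gas — to the right.
R is a pure liquid; its activity is 1 regardless of amount, so Q is unaffected — no shift from this change.
The net shift is to the right. L is a product, so its amount increases.

increases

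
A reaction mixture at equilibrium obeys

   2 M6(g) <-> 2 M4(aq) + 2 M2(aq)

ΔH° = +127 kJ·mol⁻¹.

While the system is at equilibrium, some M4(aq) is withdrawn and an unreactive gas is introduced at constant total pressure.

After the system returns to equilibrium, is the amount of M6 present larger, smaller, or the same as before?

Removing M4 (aq), a product, drives the reaction to the right.
Adding inert gas at constant total pressure expands the volume and lowers every reacting partial pressure. With Δn_gas = 0 − 2 = -2, Q moves away from K toward the side with fewer gas moles, so the system shifts toward the side with more gas moles — to the left.
The two effects oppose each other, so the net shift — and hence the change in M6 — cannot be determined from the given information.

cannot be determined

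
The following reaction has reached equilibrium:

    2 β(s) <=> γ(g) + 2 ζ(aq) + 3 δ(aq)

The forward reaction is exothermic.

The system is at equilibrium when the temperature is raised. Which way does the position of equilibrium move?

The forward reaction is exothermic. Raising T favours the endothermic direction — shift to the left.

left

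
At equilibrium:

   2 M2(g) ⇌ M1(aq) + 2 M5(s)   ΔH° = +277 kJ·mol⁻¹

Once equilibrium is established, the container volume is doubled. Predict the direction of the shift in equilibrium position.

left

Gas moles: reactants 2, products 0 (Δn_gas = -2). Expansion shifts the system toward the side with more moles of gas — to the left.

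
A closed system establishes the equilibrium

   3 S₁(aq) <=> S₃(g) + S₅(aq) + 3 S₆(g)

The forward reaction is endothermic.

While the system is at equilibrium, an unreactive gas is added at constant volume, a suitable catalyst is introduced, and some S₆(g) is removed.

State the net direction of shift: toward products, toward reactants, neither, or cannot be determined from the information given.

right

At constant volume, adding an inert gas leaves every reacting species' partial pressure unchanged, so Q is unchanged — no shift from this change.
A catalyst speeds both forward and reverse rates equally; it changes neither Q nor K — no shift from this change.
Removing S₆ (g), a product, drives the reaction to the right.
Only the nonzero effect(s) matter; the net shift is to the right.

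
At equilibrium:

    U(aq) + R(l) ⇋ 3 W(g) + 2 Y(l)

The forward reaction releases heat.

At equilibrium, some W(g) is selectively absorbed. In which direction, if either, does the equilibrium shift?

right

Removing W (g), a product, drives the reaction to the right.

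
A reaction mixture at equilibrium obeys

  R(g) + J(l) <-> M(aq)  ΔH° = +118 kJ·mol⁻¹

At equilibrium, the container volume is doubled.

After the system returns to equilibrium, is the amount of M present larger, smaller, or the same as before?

Gas moles: reactants 1, products 0 (Δn_gas = -1). Expansion shifts the system toward the side with more moles of gas — to the left.
The net shift is to the left. M is a product, so its amount decreases.

decreases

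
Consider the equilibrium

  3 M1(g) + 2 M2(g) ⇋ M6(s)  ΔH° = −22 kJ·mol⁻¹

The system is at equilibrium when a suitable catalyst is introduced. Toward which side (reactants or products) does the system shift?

A catalyst speeds both forward and reverse rates equally; it changes neither Q nor K — no shift from this change.

no shift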